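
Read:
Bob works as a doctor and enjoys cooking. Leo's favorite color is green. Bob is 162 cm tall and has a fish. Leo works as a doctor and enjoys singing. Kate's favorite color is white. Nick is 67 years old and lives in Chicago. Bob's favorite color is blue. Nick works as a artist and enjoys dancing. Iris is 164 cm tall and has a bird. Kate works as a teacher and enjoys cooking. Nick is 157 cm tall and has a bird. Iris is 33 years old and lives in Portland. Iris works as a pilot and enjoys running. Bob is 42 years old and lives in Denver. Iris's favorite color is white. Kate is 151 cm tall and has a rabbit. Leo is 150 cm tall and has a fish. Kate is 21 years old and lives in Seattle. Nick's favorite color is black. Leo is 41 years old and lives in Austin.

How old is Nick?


Nick is 67 years old

67


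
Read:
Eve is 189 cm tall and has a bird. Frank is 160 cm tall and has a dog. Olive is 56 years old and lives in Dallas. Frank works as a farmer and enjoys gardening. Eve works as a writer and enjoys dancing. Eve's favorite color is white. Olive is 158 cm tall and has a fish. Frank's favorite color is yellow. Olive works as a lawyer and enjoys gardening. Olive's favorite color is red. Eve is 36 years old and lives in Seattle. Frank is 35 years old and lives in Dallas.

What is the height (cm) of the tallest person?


Tallest: Eve at 189 cm

189


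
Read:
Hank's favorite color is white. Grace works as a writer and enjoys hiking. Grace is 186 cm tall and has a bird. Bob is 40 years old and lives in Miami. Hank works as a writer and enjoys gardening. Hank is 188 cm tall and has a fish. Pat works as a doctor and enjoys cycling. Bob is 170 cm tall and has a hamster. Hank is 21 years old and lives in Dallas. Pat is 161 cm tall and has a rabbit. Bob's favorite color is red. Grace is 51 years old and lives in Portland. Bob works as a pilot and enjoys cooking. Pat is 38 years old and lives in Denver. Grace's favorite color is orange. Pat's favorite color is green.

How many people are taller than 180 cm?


Taller than 180: 2

2


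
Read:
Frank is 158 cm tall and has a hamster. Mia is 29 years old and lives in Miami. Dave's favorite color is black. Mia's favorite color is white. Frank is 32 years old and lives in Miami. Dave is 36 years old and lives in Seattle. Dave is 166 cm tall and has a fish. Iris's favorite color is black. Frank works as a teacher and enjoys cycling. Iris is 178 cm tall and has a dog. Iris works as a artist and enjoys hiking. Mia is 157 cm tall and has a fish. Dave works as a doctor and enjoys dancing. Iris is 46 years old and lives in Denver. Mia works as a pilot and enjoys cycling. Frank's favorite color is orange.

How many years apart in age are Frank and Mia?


32 vs 29, diff = 3

3


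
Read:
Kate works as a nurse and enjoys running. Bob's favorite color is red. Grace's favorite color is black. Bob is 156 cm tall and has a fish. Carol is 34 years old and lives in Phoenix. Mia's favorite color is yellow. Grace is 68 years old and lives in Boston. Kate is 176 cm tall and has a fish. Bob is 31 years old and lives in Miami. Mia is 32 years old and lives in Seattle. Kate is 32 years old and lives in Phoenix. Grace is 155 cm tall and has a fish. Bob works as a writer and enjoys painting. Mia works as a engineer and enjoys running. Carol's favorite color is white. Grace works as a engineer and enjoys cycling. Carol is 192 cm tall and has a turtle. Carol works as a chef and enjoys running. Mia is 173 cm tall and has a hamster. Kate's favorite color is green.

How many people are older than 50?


Filter: 1

1


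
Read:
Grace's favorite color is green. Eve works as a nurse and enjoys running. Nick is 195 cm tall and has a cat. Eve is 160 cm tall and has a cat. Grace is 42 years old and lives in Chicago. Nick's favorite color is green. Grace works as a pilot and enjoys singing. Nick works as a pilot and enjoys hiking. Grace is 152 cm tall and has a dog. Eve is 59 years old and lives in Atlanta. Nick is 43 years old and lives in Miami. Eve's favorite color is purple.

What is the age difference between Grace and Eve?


|42 - 59| = 17

17


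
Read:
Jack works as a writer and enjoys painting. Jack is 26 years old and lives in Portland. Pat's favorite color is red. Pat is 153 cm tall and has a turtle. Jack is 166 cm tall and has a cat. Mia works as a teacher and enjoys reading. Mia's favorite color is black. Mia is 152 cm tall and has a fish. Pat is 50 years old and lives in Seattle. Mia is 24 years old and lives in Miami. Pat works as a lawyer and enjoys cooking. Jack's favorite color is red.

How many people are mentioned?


People: Jack, Pat, Mia. Count = 3

3


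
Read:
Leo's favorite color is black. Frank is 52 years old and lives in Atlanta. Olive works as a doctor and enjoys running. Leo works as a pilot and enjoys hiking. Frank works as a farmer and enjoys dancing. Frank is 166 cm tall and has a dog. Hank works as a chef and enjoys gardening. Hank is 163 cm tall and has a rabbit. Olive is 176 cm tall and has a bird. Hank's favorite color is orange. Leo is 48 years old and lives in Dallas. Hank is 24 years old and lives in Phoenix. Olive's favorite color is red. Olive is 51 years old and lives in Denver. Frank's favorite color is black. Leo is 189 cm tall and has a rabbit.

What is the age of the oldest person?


Oldest: Frank at 52

52


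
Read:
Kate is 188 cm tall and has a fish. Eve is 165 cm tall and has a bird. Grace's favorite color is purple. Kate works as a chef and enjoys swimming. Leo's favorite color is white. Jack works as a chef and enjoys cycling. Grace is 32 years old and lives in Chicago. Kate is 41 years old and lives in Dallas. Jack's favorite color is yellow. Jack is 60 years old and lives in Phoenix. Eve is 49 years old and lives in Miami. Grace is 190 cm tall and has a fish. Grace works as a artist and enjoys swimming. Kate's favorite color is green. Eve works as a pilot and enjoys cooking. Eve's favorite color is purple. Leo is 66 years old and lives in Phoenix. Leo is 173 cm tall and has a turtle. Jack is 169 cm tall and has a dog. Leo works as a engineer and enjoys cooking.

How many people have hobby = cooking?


Count: 2

2


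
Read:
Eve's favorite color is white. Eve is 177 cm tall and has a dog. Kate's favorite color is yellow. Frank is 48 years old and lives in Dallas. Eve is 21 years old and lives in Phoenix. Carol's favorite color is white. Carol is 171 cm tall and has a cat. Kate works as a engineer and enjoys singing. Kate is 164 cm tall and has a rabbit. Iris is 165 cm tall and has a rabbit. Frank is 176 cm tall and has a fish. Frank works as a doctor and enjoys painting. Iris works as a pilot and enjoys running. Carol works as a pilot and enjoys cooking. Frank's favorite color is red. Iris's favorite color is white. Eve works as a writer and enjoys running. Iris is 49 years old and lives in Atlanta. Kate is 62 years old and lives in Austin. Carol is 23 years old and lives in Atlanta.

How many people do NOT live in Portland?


Not in Portland: 5

5


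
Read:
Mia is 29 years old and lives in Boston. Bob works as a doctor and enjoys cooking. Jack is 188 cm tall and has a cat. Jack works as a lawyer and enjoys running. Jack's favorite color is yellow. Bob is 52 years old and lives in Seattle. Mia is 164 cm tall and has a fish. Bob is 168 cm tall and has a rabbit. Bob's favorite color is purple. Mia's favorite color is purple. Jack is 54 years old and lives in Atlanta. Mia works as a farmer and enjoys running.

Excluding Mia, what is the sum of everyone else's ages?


Sum (excluding Mia): 106

106


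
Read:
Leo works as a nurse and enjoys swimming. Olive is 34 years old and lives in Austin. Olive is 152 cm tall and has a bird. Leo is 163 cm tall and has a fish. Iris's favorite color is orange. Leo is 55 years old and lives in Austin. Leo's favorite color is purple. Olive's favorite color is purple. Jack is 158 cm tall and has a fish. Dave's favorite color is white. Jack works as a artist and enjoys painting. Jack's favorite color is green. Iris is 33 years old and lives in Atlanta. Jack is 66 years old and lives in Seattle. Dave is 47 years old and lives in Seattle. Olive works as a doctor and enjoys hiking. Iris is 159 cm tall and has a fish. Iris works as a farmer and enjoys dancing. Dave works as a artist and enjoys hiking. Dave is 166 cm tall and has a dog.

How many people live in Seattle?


Count in Seattle: 2

2


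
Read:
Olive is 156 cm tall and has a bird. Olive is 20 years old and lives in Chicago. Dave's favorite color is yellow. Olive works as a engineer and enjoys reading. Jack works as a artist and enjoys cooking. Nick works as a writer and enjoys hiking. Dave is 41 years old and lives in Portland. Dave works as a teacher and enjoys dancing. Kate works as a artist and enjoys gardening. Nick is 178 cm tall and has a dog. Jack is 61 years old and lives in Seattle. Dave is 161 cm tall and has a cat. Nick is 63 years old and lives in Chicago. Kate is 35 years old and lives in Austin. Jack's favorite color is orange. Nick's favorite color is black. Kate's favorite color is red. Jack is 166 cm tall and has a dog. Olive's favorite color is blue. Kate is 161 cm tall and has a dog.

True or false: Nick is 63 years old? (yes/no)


Nick is actually 63. yes

yes


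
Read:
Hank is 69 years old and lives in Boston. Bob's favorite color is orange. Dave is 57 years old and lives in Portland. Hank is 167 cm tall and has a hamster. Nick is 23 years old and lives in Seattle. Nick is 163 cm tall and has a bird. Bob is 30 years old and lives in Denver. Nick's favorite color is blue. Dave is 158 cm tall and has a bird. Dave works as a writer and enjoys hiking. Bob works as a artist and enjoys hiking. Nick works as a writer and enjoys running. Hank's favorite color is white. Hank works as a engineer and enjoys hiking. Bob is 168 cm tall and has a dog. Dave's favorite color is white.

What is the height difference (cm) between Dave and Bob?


|158 - 168| = 10

10


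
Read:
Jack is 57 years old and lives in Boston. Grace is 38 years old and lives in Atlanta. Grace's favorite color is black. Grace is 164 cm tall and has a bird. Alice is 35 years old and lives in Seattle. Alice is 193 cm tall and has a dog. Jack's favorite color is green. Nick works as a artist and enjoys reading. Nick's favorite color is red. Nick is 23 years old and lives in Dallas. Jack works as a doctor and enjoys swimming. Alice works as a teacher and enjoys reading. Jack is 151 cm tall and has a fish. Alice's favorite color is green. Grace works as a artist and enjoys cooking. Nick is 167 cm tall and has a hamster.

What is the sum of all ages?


23+57+35+38 = 153

153


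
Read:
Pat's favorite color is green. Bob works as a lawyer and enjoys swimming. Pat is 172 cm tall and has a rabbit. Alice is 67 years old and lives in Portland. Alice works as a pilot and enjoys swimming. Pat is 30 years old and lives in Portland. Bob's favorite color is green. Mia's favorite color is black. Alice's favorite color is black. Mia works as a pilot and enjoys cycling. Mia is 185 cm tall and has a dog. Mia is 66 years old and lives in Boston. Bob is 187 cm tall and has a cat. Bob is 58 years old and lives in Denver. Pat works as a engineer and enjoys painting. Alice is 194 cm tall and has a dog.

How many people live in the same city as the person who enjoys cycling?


Person with hobby cycling is Mia, city Boston. Count = 1

1


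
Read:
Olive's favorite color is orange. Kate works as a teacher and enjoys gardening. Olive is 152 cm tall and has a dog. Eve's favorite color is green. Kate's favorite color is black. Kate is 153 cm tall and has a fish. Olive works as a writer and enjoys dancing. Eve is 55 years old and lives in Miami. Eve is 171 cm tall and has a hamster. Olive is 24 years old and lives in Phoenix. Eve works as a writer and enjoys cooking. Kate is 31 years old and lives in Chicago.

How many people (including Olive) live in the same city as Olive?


Olive lives in Phoenix. Count = 1

1


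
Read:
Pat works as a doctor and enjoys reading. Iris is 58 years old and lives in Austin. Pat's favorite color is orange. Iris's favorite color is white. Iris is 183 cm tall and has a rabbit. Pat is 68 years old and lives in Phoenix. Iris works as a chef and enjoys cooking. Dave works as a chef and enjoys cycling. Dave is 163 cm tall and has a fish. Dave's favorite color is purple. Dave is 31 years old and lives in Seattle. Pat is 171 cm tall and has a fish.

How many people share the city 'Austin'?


Count: 1

1


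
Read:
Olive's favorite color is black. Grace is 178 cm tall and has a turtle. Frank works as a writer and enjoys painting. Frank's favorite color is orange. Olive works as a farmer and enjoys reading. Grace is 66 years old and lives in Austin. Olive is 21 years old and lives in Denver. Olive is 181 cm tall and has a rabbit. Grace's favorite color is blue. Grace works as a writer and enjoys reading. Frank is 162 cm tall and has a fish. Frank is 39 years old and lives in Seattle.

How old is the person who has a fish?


Person with fish is Frank, age 39

39


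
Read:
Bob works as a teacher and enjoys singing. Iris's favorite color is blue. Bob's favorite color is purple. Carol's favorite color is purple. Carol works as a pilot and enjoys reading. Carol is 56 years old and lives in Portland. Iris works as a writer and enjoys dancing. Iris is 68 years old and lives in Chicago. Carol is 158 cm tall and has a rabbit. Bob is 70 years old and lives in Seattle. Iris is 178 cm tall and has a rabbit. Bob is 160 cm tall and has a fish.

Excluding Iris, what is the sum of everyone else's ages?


Sum (excluding Iris): 126

126


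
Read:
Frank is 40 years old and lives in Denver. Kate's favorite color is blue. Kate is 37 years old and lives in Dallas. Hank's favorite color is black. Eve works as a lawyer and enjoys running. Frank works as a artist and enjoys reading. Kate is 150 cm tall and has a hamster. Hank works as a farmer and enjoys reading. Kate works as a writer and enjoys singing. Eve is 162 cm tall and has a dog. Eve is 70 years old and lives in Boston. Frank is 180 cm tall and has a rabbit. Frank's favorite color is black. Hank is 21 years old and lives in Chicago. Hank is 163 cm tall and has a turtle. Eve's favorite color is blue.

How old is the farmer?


The farmer is Hank, age 21

21


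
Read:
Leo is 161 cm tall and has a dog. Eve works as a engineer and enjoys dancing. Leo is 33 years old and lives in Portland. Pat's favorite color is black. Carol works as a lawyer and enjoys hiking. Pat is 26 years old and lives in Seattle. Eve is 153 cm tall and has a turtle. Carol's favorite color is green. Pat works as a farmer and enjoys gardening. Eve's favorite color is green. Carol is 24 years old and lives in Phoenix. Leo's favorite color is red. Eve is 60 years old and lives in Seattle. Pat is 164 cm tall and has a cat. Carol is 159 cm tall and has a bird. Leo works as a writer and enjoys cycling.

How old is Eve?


Eve is 60 years old

60


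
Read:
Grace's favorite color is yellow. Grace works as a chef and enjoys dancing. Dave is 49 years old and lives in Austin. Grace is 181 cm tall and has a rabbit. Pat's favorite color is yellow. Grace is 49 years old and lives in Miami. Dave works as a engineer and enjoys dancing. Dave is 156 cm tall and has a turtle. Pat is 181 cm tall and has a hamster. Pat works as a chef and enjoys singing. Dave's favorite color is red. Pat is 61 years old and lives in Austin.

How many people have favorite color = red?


Count: 1

1


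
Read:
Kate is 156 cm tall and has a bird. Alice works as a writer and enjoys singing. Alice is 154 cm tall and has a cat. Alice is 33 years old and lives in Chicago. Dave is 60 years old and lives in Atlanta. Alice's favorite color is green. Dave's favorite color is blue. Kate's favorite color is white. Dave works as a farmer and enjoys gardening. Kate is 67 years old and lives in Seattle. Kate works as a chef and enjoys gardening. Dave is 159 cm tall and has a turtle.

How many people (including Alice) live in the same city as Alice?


Alice lives in Chicago. Count = 1

1


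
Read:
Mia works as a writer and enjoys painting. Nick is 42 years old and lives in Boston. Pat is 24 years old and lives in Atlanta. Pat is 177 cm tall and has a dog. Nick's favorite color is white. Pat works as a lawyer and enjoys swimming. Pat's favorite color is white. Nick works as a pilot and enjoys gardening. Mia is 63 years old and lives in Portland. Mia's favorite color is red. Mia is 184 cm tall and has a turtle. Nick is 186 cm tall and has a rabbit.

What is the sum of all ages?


24+63+42 = 129

129


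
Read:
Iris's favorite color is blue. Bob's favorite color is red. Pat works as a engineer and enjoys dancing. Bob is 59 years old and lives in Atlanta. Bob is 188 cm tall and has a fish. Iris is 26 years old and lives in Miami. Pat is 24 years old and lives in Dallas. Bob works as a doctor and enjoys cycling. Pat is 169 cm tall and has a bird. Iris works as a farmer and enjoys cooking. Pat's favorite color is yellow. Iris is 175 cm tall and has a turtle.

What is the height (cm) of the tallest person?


Tallest: Bob at 188 cm

188


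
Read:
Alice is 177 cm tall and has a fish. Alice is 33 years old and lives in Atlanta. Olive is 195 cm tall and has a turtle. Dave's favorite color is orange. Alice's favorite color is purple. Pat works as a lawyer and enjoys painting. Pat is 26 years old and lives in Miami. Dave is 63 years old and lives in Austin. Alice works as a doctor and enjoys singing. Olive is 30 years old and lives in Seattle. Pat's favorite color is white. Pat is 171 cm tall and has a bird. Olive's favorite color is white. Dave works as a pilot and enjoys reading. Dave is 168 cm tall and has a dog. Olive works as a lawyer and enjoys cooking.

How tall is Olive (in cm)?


Olive is 195 cm tall

195


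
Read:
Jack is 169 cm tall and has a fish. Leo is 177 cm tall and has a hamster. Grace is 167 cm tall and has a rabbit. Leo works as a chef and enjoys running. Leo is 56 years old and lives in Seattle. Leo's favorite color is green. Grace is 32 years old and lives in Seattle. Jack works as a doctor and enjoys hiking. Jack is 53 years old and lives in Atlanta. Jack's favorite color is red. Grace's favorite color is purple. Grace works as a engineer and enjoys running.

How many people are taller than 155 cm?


Taller than 155: 3

3


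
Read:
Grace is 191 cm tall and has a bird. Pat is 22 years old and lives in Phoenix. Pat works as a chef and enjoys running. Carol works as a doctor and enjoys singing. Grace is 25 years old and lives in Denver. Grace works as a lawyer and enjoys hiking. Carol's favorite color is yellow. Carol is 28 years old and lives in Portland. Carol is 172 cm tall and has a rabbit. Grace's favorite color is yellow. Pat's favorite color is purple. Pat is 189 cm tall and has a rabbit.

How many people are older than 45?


Filter: 0

0


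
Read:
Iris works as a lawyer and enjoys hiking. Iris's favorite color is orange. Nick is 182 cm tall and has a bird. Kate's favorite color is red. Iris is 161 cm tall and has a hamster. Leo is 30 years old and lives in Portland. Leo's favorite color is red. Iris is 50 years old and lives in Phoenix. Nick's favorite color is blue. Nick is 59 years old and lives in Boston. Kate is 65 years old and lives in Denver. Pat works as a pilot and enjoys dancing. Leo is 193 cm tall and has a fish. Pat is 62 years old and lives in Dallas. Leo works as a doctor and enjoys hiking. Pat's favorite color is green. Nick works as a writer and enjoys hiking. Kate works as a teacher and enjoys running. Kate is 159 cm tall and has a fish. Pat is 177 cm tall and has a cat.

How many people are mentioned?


People: Nick, Pat, Leo, Iris, Kate. Count = 5

5


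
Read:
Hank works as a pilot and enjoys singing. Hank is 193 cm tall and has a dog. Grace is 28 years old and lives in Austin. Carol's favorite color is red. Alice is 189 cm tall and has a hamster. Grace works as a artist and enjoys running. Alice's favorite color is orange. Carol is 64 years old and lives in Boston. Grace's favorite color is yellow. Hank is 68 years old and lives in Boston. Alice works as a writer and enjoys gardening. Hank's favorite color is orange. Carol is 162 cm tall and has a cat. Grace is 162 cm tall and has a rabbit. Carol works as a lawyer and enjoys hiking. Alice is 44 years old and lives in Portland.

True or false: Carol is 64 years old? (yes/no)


Carol is actually 64. yes

yes


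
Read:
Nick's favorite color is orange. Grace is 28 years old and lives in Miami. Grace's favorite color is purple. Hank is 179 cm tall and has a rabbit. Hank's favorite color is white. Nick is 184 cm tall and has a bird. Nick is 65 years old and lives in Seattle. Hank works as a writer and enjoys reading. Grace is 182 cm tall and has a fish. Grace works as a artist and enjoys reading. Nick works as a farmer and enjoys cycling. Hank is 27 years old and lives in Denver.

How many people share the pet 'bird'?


Count: 1

1


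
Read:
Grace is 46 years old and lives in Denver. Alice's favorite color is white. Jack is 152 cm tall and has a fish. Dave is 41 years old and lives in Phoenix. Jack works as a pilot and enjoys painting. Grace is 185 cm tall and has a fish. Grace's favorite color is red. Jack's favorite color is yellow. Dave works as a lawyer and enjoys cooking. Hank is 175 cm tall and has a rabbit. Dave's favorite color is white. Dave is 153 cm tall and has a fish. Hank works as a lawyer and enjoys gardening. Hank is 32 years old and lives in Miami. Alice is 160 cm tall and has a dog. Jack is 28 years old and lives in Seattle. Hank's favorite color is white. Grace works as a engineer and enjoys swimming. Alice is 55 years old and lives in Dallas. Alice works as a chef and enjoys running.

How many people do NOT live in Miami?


Not in Miami: 4

4


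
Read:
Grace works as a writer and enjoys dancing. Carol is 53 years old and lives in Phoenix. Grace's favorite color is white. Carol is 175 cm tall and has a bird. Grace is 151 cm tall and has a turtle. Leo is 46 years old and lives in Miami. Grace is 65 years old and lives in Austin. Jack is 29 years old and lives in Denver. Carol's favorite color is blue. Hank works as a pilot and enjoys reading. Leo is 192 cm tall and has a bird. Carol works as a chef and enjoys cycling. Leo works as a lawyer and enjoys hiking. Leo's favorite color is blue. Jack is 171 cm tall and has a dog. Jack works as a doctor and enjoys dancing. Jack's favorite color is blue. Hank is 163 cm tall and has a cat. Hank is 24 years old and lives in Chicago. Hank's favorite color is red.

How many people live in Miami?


Count in Miami: 1

1


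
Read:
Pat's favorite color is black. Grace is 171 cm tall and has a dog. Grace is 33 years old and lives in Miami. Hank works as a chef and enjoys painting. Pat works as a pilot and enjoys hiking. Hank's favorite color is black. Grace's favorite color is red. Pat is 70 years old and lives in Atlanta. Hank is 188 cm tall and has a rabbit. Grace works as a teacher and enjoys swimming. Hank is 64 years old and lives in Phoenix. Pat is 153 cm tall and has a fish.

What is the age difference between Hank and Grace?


|64 - 33| = 31

31


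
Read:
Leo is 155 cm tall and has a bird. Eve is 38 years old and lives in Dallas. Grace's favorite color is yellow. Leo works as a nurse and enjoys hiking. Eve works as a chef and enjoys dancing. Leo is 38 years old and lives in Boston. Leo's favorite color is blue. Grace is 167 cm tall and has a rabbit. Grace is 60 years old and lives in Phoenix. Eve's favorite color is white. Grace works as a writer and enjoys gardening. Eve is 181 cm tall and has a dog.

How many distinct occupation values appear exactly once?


Unique occupation values: 3

3


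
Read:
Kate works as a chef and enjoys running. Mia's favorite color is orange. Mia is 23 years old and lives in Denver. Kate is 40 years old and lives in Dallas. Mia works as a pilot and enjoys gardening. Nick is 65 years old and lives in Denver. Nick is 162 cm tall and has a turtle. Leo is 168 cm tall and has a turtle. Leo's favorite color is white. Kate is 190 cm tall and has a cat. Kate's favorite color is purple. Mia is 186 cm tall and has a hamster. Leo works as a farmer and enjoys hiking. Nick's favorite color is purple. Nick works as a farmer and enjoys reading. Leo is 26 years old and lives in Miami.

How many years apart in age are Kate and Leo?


40 vs 26, diff = 14

14


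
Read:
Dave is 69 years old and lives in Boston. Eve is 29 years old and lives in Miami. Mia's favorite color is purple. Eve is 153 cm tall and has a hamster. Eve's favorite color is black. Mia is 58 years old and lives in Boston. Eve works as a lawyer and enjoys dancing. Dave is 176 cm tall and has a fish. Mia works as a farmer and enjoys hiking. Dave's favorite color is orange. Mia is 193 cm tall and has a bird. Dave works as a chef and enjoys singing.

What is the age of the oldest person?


Oldest: Dave at 69

69


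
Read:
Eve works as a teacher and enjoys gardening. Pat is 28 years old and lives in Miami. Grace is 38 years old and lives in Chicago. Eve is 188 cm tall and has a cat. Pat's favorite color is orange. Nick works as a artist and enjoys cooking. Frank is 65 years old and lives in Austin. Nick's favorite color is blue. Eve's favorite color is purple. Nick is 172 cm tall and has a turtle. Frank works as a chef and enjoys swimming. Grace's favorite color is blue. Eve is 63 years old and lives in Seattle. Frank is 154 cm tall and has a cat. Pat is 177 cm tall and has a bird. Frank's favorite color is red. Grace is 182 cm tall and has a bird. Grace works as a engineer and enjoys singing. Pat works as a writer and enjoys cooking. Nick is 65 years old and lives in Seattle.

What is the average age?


Sum=259, n=5, avg=51.8

51.8


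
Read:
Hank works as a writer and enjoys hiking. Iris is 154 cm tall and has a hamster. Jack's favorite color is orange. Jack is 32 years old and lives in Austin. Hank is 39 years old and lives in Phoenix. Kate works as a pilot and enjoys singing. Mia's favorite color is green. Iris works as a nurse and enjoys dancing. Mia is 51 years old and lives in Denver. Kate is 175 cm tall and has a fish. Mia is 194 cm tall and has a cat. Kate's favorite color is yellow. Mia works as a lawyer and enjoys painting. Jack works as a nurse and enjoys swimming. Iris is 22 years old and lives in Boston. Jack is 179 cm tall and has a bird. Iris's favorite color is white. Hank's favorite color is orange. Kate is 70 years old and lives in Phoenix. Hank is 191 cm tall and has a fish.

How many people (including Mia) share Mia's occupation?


Mia is a lawyer. Count = 1

1


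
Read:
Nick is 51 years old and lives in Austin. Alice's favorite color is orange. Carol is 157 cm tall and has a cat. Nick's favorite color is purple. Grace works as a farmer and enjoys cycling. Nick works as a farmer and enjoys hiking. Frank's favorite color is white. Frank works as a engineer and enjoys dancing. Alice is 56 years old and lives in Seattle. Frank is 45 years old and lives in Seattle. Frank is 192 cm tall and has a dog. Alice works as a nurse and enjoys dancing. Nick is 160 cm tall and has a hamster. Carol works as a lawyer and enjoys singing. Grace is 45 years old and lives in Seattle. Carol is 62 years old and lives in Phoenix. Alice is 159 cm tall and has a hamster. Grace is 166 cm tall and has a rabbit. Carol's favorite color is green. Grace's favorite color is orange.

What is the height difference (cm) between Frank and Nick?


|192 - 160| = 32

32


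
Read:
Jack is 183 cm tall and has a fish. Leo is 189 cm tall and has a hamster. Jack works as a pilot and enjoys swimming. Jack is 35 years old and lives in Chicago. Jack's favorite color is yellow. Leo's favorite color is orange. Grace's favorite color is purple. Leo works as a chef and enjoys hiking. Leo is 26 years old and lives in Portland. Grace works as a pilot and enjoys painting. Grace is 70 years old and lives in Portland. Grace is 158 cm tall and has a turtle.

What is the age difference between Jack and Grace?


|35 - 70| = 35

35


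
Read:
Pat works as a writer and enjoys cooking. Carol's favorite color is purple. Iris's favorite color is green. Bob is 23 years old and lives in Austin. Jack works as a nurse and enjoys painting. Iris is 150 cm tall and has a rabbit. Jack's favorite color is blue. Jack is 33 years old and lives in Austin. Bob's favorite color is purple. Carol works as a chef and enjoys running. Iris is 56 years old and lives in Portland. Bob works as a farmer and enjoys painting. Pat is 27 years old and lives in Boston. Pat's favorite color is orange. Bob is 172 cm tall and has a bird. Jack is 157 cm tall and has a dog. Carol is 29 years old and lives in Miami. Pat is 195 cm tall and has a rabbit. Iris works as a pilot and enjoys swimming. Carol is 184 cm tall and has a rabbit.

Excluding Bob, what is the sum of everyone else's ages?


Sum (excluding Bob): 145

145


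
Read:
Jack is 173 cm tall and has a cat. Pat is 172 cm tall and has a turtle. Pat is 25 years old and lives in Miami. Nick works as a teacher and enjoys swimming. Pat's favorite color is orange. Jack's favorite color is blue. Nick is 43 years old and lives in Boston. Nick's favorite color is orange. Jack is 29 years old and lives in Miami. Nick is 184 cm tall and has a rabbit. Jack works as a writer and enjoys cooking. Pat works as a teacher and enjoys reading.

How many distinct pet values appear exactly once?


Unique pet values: 3

3


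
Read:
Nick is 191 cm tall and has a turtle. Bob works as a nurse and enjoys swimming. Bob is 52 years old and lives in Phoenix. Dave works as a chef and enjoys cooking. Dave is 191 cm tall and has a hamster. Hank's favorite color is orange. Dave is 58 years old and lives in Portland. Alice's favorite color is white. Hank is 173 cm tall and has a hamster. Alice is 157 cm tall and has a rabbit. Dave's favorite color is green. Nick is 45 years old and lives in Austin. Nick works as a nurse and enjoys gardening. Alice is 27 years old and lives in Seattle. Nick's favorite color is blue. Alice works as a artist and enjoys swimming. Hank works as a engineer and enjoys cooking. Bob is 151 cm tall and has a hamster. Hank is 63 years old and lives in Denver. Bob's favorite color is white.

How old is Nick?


Nick is 45 years old

45


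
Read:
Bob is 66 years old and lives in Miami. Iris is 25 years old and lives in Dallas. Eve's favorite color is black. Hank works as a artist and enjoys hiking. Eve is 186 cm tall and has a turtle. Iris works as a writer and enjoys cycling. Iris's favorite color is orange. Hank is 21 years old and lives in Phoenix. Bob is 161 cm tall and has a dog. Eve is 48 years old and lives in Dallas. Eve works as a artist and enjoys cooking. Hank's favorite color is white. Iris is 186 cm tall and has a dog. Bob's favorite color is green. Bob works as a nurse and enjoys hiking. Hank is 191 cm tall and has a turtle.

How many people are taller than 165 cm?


Taller than 165: 3

3


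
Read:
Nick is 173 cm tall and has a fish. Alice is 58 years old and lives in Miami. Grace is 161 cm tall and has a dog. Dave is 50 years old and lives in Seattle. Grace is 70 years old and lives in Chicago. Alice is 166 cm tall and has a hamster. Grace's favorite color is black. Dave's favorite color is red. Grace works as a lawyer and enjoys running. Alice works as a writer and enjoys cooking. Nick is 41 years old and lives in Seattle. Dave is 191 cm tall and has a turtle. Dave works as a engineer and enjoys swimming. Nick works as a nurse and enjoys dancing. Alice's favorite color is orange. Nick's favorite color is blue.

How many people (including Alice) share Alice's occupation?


Alice is a writer. Count = 1

1


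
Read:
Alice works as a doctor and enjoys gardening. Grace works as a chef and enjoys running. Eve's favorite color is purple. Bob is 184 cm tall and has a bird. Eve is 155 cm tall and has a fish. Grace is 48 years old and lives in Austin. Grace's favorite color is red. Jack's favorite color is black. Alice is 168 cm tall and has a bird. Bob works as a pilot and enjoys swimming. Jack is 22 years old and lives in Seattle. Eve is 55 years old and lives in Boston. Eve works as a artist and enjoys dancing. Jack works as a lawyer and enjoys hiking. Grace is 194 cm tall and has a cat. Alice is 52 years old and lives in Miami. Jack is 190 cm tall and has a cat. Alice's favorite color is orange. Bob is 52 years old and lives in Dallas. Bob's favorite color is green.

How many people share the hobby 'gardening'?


Count: 1

1


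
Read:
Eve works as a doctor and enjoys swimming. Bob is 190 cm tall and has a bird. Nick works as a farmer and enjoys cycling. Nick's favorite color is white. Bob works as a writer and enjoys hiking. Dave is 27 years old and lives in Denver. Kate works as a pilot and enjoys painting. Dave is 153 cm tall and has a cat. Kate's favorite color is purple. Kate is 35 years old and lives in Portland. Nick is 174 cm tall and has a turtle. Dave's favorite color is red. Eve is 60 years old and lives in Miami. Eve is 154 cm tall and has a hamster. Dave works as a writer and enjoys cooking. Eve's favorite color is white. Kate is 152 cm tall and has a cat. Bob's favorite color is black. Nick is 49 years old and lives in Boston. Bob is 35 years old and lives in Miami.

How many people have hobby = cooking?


Count: 1

1


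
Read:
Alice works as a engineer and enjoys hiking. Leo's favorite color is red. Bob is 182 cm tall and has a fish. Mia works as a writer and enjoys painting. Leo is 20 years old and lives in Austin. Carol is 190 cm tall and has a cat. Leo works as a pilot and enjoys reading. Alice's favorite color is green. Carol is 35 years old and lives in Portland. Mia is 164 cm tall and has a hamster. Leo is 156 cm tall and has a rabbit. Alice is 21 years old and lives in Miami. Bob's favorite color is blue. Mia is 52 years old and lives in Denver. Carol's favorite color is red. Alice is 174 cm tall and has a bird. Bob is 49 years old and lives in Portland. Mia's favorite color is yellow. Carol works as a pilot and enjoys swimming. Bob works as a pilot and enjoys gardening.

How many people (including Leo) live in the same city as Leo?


Leo lives in Austin. Count = 1

1


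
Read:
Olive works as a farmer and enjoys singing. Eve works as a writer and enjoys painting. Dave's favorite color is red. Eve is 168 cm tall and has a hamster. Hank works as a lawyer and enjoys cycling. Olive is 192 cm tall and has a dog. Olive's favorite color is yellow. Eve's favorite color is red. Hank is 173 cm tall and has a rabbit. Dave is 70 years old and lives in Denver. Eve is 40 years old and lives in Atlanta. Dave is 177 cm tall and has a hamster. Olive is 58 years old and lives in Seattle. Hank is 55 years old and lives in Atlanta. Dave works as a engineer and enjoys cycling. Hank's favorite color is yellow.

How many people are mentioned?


People: Olive, Eve, Hank, Dave. Count = 4

4


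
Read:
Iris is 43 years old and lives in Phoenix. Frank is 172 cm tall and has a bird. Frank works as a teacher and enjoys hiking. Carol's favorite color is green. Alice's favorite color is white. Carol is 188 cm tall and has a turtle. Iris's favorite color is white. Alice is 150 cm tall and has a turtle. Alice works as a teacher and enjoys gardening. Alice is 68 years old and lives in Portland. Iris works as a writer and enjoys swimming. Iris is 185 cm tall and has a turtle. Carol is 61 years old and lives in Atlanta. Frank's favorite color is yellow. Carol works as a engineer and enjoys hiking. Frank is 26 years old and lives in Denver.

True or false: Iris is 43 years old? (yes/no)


Iris is actually 43. yes

yes


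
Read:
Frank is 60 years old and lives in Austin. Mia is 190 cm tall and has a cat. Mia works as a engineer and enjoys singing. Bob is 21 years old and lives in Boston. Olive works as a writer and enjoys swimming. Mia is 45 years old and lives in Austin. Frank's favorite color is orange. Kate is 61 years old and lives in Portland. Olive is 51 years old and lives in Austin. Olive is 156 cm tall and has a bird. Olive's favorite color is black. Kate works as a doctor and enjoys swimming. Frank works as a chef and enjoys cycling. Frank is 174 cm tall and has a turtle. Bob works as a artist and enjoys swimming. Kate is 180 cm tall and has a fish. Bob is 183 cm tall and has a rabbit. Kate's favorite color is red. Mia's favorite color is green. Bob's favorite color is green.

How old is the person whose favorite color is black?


Person with favorite color=black is Olive, age 51

51


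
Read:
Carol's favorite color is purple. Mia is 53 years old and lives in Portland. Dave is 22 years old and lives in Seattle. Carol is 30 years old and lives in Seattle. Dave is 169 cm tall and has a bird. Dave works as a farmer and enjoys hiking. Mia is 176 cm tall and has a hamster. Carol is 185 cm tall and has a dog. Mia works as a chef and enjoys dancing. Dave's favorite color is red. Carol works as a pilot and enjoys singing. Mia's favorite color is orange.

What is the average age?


Sum=105, n=3, avg=35

35


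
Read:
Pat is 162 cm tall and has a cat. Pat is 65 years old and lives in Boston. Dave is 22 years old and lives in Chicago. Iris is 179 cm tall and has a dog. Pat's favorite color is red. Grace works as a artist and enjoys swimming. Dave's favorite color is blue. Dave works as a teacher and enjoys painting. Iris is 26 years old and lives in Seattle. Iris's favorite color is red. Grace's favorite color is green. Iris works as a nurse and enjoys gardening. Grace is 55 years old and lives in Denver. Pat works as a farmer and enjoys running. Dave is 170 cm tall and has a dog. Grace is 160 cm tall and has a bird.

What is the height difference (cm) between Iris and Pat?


|179 - 162| = 17

17


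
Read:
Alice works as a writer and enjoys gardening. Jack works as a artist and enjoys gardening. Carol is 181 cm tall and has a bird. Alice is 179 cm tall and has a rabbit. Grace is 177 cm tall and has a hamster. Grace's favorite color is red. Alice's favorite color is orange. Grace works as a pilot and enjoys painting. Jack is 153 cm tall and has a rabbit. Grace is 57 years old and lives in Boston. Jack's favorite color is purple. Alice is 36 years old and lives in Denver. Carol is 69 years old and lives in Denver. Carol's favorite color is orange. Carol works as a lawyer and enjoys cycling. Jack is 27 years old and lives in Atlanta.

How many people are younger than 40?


Filter: 2

2


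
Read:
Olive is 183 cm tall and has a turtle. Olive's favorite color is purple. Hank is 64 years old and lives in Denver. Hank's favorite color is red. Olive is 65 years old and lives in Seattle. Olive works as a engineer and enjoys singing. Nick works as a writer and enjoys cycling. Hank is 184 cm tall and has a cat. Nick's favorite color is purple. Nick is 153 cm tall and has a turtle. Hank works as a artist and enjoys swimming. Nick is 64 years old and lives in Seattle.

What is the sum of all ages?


64+64+65 = 193

193


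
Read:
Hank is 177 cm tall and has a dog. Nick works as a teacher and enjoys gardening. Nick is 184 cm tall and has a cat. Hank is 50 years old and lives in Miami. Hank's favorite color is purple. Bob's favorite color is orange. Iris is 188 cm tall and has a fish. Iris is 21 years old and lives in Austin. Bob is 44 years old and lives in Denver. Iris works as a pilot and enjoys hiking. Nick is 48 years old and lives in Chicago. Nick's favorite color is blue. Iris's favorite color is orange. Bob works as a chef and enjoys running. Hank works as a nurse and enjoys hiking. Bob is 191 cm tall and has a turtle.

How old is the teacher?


The teacher is Nick, age 48

48


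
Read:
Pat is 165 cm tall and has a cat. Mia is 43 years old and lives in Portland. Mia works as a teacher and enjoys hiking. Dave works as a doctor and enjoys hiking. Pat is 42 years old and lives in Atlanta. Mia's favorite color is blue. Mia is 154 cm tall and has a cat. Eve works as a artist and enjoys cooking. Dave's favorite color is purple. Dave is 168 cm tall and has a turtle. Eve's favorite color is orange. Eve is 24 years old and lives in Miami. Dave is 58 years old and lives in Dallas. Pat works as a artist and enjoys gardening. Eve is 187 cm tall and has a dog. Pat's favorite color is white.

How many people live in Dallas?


Count in Dallas: 1

1
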